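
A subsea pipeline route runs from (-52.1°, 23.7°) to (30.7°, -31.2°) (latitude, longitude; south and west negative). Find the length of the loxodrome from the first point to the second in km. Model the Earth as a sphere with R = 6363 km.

Δψ = ln[tan(π/4+φ₂/2)/tan(π/4+φ₁/2)] = +1.6325;  Δφ = +1.4451 rad,  Δλ = -0.9582 rad
q = Δφ/Δψ = 0.8852
d = R·√(Δφ² + q²Δλ²) = 6363·1.67568 = 10662 km

10662 km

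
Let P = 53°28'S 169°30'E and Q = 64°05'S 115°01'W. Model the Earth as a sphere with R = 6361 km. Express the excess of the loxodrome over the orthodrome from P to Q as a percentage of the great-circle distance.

Great circle: σ = 0.6634 rad → d_gc = Rσ = 4219.7 km
Rhumb: Δφ = -0.1853, Δλ = +1.3174, Δψ = -0.3608, q = Δφ/Δψ = 0.5136 → d_rh = R√(Δφ²+q²Δλ²) = 4462.4 km
Excess = (4462.4 − 4219.7) / 4219.7 = 242.7 / 4219.7 = 5.752% ≈ 5.8%

5.8%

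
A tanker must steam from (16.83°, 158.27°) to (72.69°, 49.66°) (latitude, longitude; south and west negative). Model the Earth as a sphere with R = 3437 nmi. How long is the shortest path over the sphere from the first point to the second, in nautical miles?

4757 nmi

cos σ = sin φ₁ sin φ₂ + cos φ₁ cos φ₂ cos Δλ
      = sin(16.83°)sin(72.69°) + cos(16.83°)cos(72.69°)cos(-108.61°) = 0.1855
σ = 79.308° → d = Rσ = 3437·1.38418 = 4757 nmi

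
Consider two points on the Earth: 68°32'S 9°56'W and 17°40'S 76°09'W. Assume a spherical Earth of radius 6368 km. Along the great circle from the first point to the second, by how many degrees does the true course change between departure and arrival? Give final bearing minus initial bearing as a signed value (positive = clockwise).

+52.5°

At departure: θ₁ = atan2(sin Δλ cos φ₂, cos φ₁ sin φ₂ − sin φ₁ cos φ₂ cos Δλ) = 285.79°
At arrival: θ₂ = atan2(sin Δλ cos φ₁, −cos φ₂ sin φ₁ + sin φ₂ cos φ₁ cos Δλ) = 338.31°
Δθ = θ₂ − θ₁ = +52.5°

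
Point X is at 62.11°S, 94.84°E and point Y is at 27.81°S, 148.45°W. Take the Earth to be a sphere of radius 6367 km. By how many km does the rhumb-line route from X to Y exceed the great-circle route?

Great circle: cos σ = sin φ₁ sin φ₂ + cos φ₁ cos φ₂ cos Δλ,  σ = 1.3424 rad → d_gc = 8547.3 km
Rhumb line: Δψ = +0.8874, q = Δφ/Δψ = 0.6746, d_rh = R√(Δφ²+q²Δλ²) = 9543.1 km
Excess = 9543.1 − 8547.3 = 995.8 ≈ 996 km

996 km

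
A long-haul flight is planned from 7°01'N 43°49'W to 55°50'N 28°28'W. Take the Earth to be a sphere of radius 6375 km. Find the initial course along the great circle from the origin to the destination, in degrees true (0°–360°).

N = sin Δλ·cos φ₂ = +0.1487;  D = cos φ₁ sin φ₂ − sin φ₁ cos φ₂ cos Δλ = +0.7551
initial course = atan2(N, D) = 11.14°

11.1°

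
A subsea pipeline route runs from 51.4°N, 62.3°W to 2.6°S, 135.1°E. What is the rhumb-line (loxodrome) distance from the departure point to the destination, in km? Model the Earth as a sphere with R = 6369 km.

Rhumb course C = atan2(Δλ, Δψ) with Δψ = ln[tan(π/4+φ₂/2)/tan(π/4+φ₁/2)] = -1.0947, Δλ = -2.8379 → C = 248.91°
d = R·|Δφ| / |cos C| = 6369·0.94248 / 0.35988 = 16679 km

16679 km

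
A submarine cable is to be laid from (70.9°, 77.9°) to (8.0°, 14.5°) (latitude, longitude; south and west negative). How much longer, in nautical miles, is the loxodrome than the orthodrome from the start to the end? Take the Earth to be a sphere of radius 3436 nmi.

114 nmi

Great circle: cos σ = sin φ₁ sin φ₂ + cos φ₁ cos φ₂ cos Δλ,  σ = 1.2905 rad → d_gc = 4434.3 nmi
Rhumb line: Δψ = -1.6423, q = Δφ/Δψ = 0.6685, d_rh = R√(Δφ²+q²Δλ²) = 4548.4 nmi
Excess = 4548.4 − 4434.3 = 114.1 ≈ 114 nmi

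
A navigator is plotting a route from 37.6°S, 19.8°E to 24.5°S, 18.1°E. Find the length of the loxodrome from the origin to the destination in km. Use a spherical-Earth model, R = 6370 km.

Rhumb course C = atan2(Δλ, Δψ) with Δψ = ln[tan(π/4+φ₂/2)/tan(π/4+φ₁/2)] = +0.2679, Δλ = -0.0297 → C = 353.68°
d = R·|Δφ| / |cos C| = 6370·0.22864 / 0.99392 = 1465 km

1465 km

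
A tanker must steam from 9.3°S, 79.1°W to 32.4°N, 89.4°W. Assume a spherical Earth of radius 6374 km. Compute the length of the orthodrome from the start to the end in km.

Haversine: a = sin²(Δφ/2)+cos φ₁ cos φ₂ sin²(Δλ/2) = 0.13339;  σ = 2·atan2(√a,√(1−a))
σ = 42.844° → d = Rσ = 6374·0.74776 = 4766 km

4766 km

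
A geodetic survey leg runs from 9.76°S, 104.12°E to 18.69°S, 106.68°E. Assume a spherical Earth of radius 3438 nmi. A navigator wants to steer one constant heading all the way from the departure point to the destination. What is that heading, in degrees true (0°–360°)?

164.5°

Δψ = ln[tan(π/4+φ₂/2)/tan(π/4+φ₁/2)] = -0.1610
Δλ = +0.0447 rad (taken the short way round)
course = atan2(Δλ, Δψ) = 164.49°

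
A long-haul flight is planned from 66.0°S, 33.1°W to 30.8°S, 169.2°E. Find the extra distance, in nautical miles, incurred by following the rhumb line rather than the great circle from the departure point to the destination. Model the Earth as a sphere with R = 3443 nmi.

Great circle: cos σ = sin φ₁ sin φ₂ + cos φ₁ cos φ₂ cos Δλ,  σ = 1.4258 rad → d_gc = 4908.9 nmi
Rhumb line: Δψ = +0.9831, q = Δφ/Δψ = 0.6249, d_rh = R√(Δφ²+q²Δλ²) = 6288.7 nmi
Excess = 6288.7 − 4908.9 = 1379.8 ≈ 1380 nmi

1380 nmi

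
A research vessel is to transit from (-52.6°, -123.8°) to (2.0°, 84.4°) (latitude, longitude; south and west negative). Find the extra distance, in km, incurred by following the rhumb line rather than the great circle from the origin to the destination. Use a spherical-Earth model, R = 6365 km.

1797 km

Great circle: cos σ = sin φ₁ sin φ₂ + cos φ₁ cos φ₂ cos Δλ,  σ = 2.1684 rad → d_gc = 13802.0 km
Rhumb line: Δψ = +1.1182, q = Δφ/Δψ = 0.8522, d_rh = R√(Δφ²+q²Δλ²) = 15598.9 km
Excess = 15598.9 − 13802.0 = 1796.9 ≈ 1797 km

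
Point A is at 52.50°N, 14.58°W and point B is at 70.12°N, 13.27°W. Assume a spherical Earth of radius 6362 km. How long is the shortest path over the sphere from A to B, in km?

Haversine: a = sin²(Δφ/2)+cos φ₁ cos φ₂ sin²(Δλ/2) = 0.02348;  σ = 2·atan2(√a,√(1−a))
σ = 17.630° → d = Rσ = 6362·0.30771 = 1958 km

1958 km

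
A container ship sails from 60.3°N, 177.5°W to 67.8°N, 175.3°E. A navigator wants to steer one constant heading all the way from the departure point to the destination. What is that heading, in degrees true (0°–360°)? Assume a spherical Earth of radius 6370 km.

337.4°

Δψ = ln[tan(π/4+φ₂/2)/tan(π/4+φ₁/2)] = +0.3012
Δλ = -0.1257 rad (taken the short way round)
course = atan2(Δλ, Δψ) = 337.35°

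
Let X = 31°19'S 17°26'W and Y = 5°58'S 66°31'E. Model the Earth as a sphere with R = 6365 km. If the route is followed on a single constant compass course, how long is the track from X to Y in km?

9190 km

Δψ = ln[tan(π/4+φ₂/2)/tan(π/4+φ₁/2)] = +0.4717;  Δφ = +0.4424 rad,  Δλ = +1.4652 rad
q = Δφ/Δψ = 0.9380
d = R·√(Δφ² + q²Δλ²) = 6365·1.44380 = 9190 km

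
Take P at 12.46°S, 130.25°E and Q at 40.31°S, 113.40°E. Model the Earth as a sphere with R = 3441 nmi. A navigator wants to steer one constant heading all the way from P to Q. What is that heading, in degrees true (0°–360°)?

208.1°

Meridional parts: M(φ₁)=-0.2192, M(φ₂)=-0.7700 → ΔM = -0.5508;  Δλ = -0.2941 rad
tan C = Δλ / ΔM = +0.5339 → C = 208.10°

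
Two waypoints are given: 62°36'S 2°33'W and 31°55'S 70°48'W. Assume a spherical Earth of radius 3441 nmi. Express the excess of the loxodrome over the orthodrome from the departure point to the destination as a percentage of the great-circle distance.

Great circle: σ = 0.9095 rad → d_gc = Rσ = 3129.7 nmi
Rhumb: Δφ = +0.5355, Δλ = -1.1912, Δψ = +0.8232, q = Δφ/Δψ = 0.6505 → d_rh = R√(Δφ²+q²Δλ²) = 3241.3 nmi
Excess = (3241.3 − 3129.7) / 3129.7 = 111.6 / 3129.7 = 3.57% ≈ 3.6%

3.6%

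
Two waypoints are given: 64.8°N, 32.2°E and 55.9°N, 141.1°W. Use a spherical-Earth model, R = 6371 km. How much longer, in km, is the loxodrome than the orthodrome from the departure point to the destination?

2934 km

Great circle: cos σ = sin φ₁ sin φ₂ + cos φ₁ cos φ₂ cos Δλ,  σ = 1.0331 rad → d_gc = 6581.77 km
Rhumb line: Δψ = -0.3163, q = Δφ/Δψ = 0.4911, d_rh = R√(Δφ²+q²Δλ²) = 9515.35 km
Excess = 9515.35 − 6581.77 = 2933.58 ≈ 2934 km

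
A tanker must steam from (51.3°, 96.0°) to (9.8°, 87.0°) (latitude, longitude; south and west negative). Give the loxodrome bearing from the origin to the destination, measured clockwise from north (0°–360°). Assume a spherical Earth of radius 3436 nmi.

Meridional parts: M(φ₁)=+1.0465, M(φ₂)=+0.1719 → ΔM = -0.8746;  Δλ = -0.1571 rad
tan C = Δλ / ΔM = +0.1796 → C = 190.18°

190.2°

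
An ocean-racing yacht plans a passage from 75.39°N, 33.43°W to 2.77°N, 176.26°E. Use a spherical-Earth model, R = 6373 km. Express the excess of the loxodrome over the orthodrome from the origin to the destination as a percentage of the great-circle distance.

Great circle: σ = 1.7438 rad → d_gc = Rσ = 11113.0 km
Rhumb: Δφ = -1.2675, Δλ = -2.6234, Δψ = -2.0059, q = Δφ/Δψ = 0.6319 → d_rh = R√(Δφ²+q²Δλ²) = 13298.5 km
Excess = (13298.5 − 11113.0) / 11113.0 = 2185.5 / 11113.0 = 19.67% ≈ 19.7%

19.7%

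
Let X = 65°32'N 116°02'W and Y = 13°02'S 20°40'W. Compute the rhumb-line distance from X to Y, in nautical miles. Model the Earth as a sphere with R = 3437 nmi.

6490 nmi

Rhumb course C = atan2(Δλ, Δψ) with Δψ = ln[tan(π/4+φ₂/2)/tan(π/4+φ₁/2)] = -1.7582, Δλ = +1.6645 → C = 136.57°
d = R·|Δφ| / |cos C| = 3437·1.37125 / 0.72619 = 6490 nmi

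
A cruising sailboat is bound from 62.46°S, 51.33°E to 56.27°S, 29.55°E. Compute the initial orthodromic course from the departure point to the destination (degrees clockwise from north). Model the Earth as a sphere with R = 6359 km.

289.4°

N = sin Δλ·cos φ₂ = -0.2060;  D = cos φ₁ sin φ₂ − sin φ₁ cos φ₂ cos Δλ = +0.0727
initial course = atan2(N, D) = 289.43°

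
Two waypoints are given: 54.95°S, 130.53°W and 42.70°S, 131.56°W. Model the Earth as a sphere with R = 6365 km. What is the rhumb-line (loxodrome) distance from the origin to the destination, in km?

1363 km

Δψ = ln[tan(π/4+φ₂/2)/tan(π/4+φ₁/2)] = +0.3270;  Δφ = +0.2138 rad,  Δλ = -0.0180 rad
q = Δφ/Δψ = 0.6538
d = R·√(Δφ² + q²Δλ²) = 6365·0.21413 = 1363 km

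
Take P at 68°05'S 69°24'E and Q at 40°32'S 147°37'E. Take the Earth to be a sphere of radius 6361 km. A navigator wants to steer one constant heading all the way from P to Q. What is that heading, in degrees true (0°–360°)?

Δψ = ln[tan(π/4+φ₂/2)/tan(π/4+φ₁/2)] = +0.8667
Δλ = +1.3651 rad (taken the short way round)
course = atan2(Δλ, Δψ) = 57.59°

57.6°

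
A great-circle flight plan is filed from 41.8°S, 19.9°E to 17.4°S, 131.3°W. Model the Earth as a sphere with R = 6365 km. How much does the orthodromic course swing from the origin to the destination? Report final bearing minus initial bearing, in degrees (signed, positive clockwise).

+126.1°

Initial bearing θ₁ = atan2(sin Δλ cos φ₂, cos φ₁ sin φ₂ − sin φ₁ cos φ₂ cos Δλ) = 210.50°
Final bearing θ₂ = (initial bearing from the destination back to the start) + 180° = 336.64°
Δθ = θ₂ − θ₁ = +126.1°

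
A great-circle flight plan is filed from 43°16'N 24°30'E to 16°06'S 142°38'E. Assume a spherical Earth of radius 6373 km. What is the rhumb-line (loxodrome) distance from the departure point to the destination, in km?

13796 km

Δψ = ln[tan(π/4+φ₂/2)/tan(π/4+φ₁/2)] = -1.1240;  Δφ = -1.0361 rad,  Δλ = +2.0618 rad
q = Δφ/Δψ = 0.9218
d = R·√(Δφ² + q²Δλ²) = 6373·2.16475 = 13796 km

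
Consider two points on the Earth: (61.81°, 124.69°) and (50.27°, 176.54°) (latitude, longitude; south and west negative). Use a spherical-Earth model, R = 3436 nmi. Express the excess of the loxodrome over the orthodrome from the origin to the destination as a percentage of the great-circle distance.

2.5%

Great circle: σ = 0.5269 rad → d_gc = Rσ = 1810.5 nmi
Rhumb: Δφ = -0.2014, Δλ = +0.9050, Δψ = -0.3639, q = Δφ/Δψ = 0.5535 → d_rh = R√(Δφ²+q²Δλ²) = 1854.9 nmi
Excess = (1854.9 − 1810.5) / 1810.5 = 44.4 / 1810.5 = 2.452% ≈ 2.5%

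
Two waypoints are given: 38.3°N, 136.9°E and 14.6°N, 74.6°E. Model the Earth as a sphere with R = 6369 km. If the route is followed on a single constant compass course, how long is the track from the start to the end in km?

6676 km

Δψ = ln[tan(π/4+φ₂/2)/tan(π/4+φ₁/2)] = -0.4670;  Δφ = -0.4136 rad,  Δλ = -1.0873 rad
q = Δφ/Δψ = 0.8857
d = R·√(Δφ² + q²Δλ²) = 6369·1.04813 = 6676 km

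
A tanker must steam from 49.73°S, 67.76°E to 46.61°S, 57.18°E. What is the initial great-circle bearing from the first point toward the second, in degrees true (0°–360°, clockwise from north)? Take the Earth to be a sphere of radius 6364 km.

N = sin Δλ·cos φ₂ = -0.1261;  D = cos φ₁ sin φ₂ − sin φ₁ cos φ₂ cos Δλ = +0.0455
initial course = atan2(N, D) = 289.84°

289.8°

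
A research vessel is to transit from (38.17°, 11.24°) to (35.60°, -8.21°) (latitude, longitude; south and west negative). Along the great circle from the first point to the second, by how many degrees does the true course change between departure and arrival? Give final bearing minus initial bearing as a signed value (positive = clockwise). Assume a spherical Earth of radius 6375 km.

At departure: θ₁ = atan2(sin Δλ cos φ₂, cos φ₁ sin φ₂ − sin φ₁ cos φ₂ cos Δλ) = 266.58°
At arrival: θ₂ = atan2(sin Δλ cos φ₁, −cos φ₂ sin φ₁ + sin φ₂ cos φ₁ cos Δλ) = 254.83°
Δθ = θ₂ − θ₁ = -11.7°

-11.7°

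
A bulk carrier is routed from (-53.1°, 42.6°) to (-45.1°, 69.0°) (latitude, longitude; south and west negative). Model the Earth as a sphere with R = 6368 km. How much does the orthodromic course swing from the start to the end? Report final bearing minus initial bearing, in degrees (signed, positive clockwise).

At departure: θ₁ = atan2(sin Δλ cos φ₂, cos φ₁ sin φ₂ − sin φ₁ cos φ₂ cos Δλ) = 75.65°
At arrival: θ₂ = atan2(sin Δλ cos φ₁, −cos φ₂ sin φ₁ + sin φ₂ cos φ₁ cos Δλ) = 55.49°
Δθ = θ₂ − θ₁ = -20.2°

-20.2°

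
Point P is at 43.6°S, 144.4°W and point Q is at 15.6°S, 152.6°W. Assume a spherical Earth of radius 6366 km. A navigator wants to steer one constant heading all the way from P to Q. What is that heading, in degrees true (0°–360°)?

Meridional parts: M(φ₁)=-0.8472, M(φ₂)=-0.2757 → ΔM = +0.5715;  Δλ = -0.1431 rad
tan C = Δλ / ΔM = -0.2504 → C = 345.94°

345.9°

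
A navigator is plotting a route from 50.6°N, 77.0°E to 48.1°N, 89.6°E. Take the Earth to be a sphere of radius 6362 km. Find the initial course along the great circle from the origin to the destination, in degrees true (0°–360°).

102.1°

N = sin Δλ·cos φ₂ = +0.1457;  D = cos φ₁ sin φ₂ − sin φ₁ cos φ₂ cos Δλ = -0.0312
initial course = atan2(N, D) = 102.08°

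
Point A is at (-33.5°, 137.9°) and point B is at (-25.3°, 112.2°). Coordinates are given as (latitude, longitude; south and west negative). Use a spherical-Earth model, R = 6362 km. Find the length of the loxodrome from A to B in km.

2644 km

Δψ = ln[tan(π/4+φ₂/2)/tan(π/4+φ₁/2)] = +0.1645;  Δφ = +0.1431 rad,  Δλ = -0.4485 rad
q = Δφ/Δψ = 0.8700
d = R·√(Δφ² + q²Δλ²) = 6362·0.41565 = 2644 km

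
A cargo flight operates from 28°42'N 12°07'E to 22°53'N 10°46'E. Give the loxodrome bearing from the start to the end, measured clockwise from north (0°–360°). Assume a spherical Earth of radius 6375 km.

191.8°

Meridional parts: M(φ₁)=+0.5233, M(φ₂)=+0.4105 → ΔM = -0.1128;  Δλ = -0.0236 rad
tan C = Δλ / ΔM = +0.2088 → C = 191.80°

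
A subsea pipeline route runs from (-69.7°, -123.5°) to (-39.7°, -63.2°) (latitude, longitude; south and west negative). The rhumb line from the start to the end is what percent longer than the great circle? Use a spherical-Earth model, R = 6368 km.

Great circle: σ = 0.7505 rad → d_gc = Rσ = 4779.2 km
Rhumb: Δφ = +0.5236, Δλ = +1.0524, Δψ = +0.9641, q = Δφ/Δψ = 0.5431 → d_rh = R√(Δφ²+q²Δλ²) = 4936.1 km
Excess = (4936.1 − 4779.2) / 4779.2 = 156.9 / 4779.2 = 3.28% ≈ 3.3%

3.3%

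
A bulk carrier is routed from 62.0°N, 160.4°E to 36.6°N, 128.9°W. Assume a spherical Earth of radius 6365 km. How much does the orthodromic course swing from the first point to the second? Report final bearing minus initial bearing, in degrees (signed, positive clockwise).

+57.7°

Initial bearing θ₁ = atan2(sin Δλ cos φ₂, cos φ₁ sin φ₂ − sin φ₁ cos φ₂ cos Δλ) = 86.55°
Final bearing θ₂ = (initial bearing from the destination back to the start) + 180° = 144.29°
Δθ = θ₂ − θ₁ = +57.7°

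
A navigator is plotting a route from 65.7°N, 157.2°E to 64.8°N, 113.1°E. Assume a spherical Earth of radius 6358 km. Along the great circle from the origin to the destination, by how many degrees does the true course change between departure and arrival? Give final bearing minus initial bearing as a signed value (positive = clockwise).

At departure: θ₁ = atan2(sin Δλ cos φ₂, cos φ₁ sin φ₂ − sin φ₁ cos φ₂ cos Δλ) = 287.54°
At arrival: θ₂ = atan2(sin Δλ cos φ₁, −cos φ₂ sin φ₁ + sin φ₂ cos φ₁ cos Δλ) = 247.15°
Δθ = θ₂ − θ₁ = -40.4°

-40.4°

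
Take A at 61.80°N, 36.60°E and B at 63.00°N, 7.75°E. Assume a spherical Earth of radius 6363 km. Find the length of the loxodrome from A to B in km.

1490 km

Δψ = ln[tan(π/4+φ₂/2)/tan(π/4+φ₁/2)] = +0.0452;  Δφ = +0.0209 rad,  Δλ = -0.5035 rad
q = Δφ/Δψ = 0.4632
d = R·√(Δφ² + q²Δλ²) = 6363·0.23419 = 1490 km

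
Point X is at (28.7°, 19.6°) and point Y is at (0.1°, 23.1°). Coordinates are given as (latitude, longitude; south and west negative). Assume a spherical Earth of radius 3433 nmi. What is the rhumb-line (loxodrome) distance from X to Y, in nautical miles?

Δψ = ln[tan(π/4+φ₂/2)/tan(π/4+φ₁/2)] = -0.5215;  Δφ = -0.4992 rad,  Δλ = +0.0611 rad
q = Δφ/Δψ = 0.9571
d = R·√(Δφ² + q²Δλ²) = 3433·0.50258 = 1725 nmi

1725 nmi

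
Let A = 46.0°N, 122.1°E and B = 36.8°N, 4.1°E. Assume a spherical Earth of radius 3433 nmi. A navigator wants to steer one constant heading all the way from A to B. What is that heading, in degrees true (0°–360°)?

264.0°

Δψ = ln[tan(π/4+φ₂/2)/tan(π/4+φ₁/2)] = -0.2147
Δλ = -2.0595 rad (taken the short way round)
course = atan2(Δλ, Δψ) = 264.05°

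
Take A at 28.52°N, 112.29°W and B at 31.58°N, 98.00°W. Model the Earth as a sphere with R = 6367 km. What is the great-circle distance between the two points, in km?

cos σ = sin φ₁ sin φ₂ + cos φ₁ cos φ₂ cos Δλ
      = sin(28.52°)sin(31.58°) + cos(28.52°)cos(31.58°)cos(14.29°) = 0.9754
σ = 12.731° → d = Rσ = 6367·0.22221 = 1415 km

1415 km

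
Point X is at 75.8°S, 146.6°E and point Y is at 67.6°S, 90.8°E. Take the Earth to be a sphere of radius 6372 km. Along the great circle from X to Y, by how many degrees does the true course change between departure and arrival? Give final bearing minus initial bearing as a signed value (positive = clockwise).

At departure: θ₁ = atan2(sin Δλ cos φ₂, cos φ₁ sin φ₂ − sin φ₁ cos φ₂ cos Δλ) = 266.52°
At arrival: θ₂ = atan2(sin Δλ cos φ₁, −cos φ₂ sin φ₁ + sin φ₂ cos φ₁ cos Δλ) = 320.02°
Δθ = θ₂ − θ₁ = +53.5°

+53.5°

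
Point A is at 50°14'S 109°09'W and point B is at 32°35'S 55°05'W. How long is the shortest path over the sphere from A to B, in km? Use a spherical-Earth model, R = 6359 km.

cos σ = sin φ₁ sin φ₂ + cos φ₁ cos φ₂ cos Δλ
      = sin(-50.23°)sin(-32.58°) + cos(-50.23°)cos(-32.58°)cos(54.07°) = 0.7302
σ = 43.093° → d = Rσ = 6359·0.75212 = 4783 km

4783 km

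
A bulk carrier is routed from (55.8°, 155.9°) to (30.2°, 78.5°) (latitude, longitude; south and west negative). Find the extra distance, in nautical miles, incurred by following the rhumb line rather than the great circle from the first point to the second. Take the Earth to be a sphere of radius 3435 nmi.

Great circle: cos σ = sin φ₁ sin φ₂ + cos φ₁ cos φ₂ cos Δλ,  σ = 1.0216 rad → d_gc = 3509.2 nmi
Rhumb line: Δψ = -0.6255, q = Δφ/Δψ = 0.7143, d_rh = R√(Δφ²+q²Δλ²) = 3652.8 nmi
Excess = 3652.8 − 3509.2 = 143.6 ≈ 144 nmi

144 nmi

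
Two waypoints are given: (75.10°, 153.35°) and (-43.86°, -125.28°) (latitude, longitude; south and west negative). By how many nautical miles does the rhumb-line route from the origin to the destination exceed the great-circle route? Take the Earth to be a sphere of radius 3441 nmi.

Great circle: cos σ = sin φ₁ sin φ₂ + cos φ₁ cos φ₂ cos Δλ,  σ = 2.2676 rad → d_gc = 7802.9 nmi
Rhumb line: Δψ = -2.8879, q = Δφ/Δψ = 0.7190, d_rh = R√(Δφ²+q²Δλ²) = 7961.5 nmi
Excess = 7961.5 − 7802.9 = 158.6 ≈ 159 nmi

159 nmi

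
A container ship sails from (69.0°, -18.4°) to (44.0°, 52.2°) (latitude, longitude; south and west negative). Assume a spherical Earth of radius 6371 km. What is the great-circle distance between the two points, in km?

cos σ = sin φ₁ sin φ₂ + cos φ₁ cos φ₂ cos Δλ
      = sin(69.00°)sin(44.00°) + cos(69.00°)cos(44.00°)cos(70.60°) = 0.7341
σ = 42.765° → d = Rσ = 6371·0.74639 = 4755 km

4755 km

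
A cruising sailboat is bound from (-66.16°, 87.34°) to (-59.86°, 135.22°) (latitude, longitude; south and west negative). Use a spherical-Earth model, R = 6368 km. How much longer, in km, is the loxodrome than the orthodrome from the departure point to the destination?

Great circle: cos σ = sin φ₁ sin φ₂ + cos φ₁ cos φ₂ cos Δλ,  σ = 0.3841 rad → d_gc = 2446.1 km
Rhumb line: Δψ = +0.2434, q = Δφ/Δψ = 0.4518, d_rh = R√(Δφ²+q²Δλ²) = 2504.3 km
Excess = 2504.3 − 2446.1 = 58.2 ≈ 58 km

58 km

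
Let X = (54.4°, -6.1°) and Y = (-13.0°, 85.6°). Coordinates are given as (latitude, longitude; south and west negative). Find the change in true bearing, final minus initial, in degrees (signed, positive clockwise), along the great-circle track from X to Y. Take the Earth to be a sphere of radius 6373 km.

+47.3°

Initial bearing θ₁ = atan2(sin Δλ cos φ₂, cos φ₁ sin φ₂ − sin φ₁ cos φ₂ cos Δλ) = 96.30°
Final bearing θ₂ = (initial bearing from the destination back to the start) + 180° = 143.57°
Δθ = θ₂ − θ₁ = +47.3°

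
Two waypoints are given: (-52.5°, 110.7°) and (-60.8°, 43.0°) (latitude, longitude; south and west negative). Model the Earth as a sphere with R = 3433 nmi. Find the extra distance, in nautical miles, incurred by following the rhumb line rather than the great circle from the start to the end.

95 nmi

Great circle: cos σ = sin φ₁ sin φ₂ + cos φ₁ cos φ₂ cos Δλ,  σ = 0.6347 rad → d_gc = 2179.0 nmi
Rhumb line: Δψ = -0.2648, q = Δφ/Δψ = 0.5470, d_rh = R√(Δφ²+q²Δλ²) = 2274.1 nmi
Excess = 2274.1 − 2179.0 = 95.1 ≈ 95 nmi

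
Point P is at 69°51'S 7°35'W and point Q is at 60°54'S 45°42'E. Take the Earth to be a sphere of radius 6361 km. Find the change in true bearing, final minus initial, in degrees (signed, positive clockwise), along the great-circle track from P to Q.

At departure: θ₁ = atan2(sin Δλ cos φ₂, cos φ₁ sin φ₂ − sin φ₁ cos φ₂ cos Δλ) = 94.11°
At arrival: θ₂ = atan2(sin Δλ cos φ₁, −cos φ₂ sin φ₁ + sin φ₂ cos φ₁ cos Δλ) = 44.95°
Δθ = θ₂ − θ₁ = -49.2°

-49.2°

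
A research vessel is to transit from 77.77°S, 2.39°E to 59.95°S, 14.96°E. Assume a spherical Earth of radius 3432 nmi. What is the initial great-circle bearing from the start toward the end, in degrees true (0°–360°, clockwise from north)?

20.3°

N = sin Δλ·cos φ₂ = +0.1090;  D = cos φ₁ sin φ₂ − sin φ₁ cos φ₂ cos Δλ = +0.2943
initial course = atan2(N, D) = 20.32°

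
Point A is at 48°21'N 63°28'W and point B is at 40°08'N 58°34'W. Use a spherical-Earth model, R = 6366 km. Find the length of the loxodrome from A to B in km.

992 km

Rhumb course C = atan2(Δλ, Δψ) with Δψ = ln[tan(π/4+φ₂/2)/tan(π/4+φ₁/2)] = -0.2007, Δλ = +0.0855 → C = 156.92°
d = R·|Δφ| / |cos C| = 6366·0.14341 / 0.91995 = 992 km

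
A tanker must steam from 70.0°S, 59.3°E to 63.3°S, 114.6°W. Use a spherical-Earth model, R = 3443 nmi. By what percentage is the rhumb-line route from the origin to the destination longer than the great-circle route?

47.5%

Great circle: σ = 0.8139 rad → d_gc = Rσ = 2802.2 nmi
Rhumb: Δφ = +0.1169, Δλ = -3.0351, Δψ = +0.2970, q = Δφ/Δψ = 0.3937 → d_rh = R√(Δφ²+q²Δλ²) = 4133.6 nmi
Excess = (4133.6 − 2802.2) / 2802.2 = 1331.4 / 2802.2 = 47.51% ≈ 47.5%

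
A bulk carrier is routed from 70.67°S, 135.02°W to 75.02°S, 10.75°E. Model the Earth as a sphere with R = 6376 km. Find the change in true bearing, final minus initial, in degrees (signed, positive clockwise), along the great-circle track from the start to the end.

-144.3°

Initial bearing θ₁ = atan2(sin Δλ cos φ₂, cos φ₁ sin φ₂ − sin φ₁ cos φ₂ cos Δλ) = 164.42°
Final bearing θ₂ = (initial bearing from the destination back to the start) + 180° = 20.12°
Δθ = θ₂ − θ₁ = -144.3°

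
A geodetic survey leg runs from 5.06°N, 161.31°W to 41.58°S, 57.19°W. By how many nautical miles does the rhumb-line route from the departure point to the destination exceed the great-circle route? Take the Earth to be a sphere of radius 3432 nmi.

Great circle: cos σ = sin φ₁ sin φ₂ + cos φ₁ cos φ₂ cos Δλ,  σ = 1.8135 rad → d_gc = 6223.9 nmi
Rhumb line: Δψ = -0.8878, q = Δφ/Δψ = 0.9169, d_rh = R√(Δφ²+q²Δλ²) = 6364.6 nmi
Excess = 6364.6 − 6223.9 = 140.7 ≈ 141 nmi

141 nmi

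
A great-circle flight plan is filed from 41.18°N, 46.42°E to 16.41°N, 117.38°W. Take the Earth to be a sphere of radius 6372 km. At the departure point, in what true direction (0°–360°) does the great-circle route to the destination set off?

θ = atan2( sin Δλ·cos φ₂ ,  cos φ₁ sin φ₂ − sin φ₁ cos φ₂ cos Δλ )
  = atan2(-0.2676, +0.8192) = 341.91°

341.9°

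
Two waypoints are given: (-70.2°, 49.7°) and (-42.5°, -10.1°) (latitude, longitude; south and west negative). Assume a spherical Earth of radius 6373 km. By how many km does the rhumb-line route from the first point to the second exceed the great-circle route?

Great circle: cos σ = sin φ₁ sin φ₂ + cos φ₁ cos φ₂ cos Δλ,  σ = 0.7055 rad → d_gc = 4496.3 km
Rhumb line: Δψ = +0.9247, q = Δφ/Δψ = 0.5228, d_rh = R√(Δφ²+q²Δλ²) = 4646.1 km
Excess = 4646.1 − 4496.3 = 149.8 ≈ 150 km

150 km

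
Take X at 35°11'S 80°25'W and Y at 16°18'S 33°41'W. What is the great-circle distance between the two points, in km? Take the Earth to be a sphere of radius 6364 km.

cos σ = sin φ₁ sin φ₂ + cos φ₁ cos φ₂ cos Δλ
      = sin(-35.18°)sin(-16.30°) + cos(-35.18°)cos(-16.30°)cos(46.73°) = 0.6994
σ = 45.622° → d = Rσ = 6364·0.79626 = 5067 km

5067 km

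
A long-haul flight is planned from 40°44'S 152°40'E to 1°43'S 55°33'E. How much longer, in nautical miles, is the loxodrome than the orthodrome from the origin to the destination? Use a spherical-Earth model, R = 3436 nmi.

Great circle: cos σ = sin φ₁ sin φ₂ + cos φ₁ cos φ₂ cos Δλ,  σ = 1.6452 rad → d_gc = 5652.75 nmi
Rhumb line: Δψ = +0.7497, q = Δφ/Δψ = 0.9083, d_rh = R√(Δφ²+q²Δλ²) = 5784.18 nmi
Excess = 5784.18 − 5652.75 = 131.43 ≈ 131 nmi

131 nmi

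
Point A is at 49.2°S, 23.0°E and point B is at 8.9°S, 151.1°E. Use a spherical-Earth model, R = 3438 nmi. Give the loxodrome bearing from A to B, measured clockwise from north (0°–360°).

69.6°

Meridional parts: M(φ₁)=-0.9891, M(φ₂)=-0.1560 → ΔM = +0.8332;  Δλ = +2.2358 rad
tan C = Δλ / ΔM = +2.6834 → C = 69.56°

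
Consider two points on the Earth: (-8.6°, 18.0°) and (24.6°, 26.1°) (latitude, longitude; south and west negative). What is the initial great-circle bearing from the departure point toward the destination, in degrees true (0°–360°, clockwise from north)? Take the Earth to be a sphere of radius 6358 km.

13.2°

N = sin Δλ·cos φ₂ = +0.1281;  D = cos φ₁ sin φ₂ − sin φ₁ cos φ₂ cos Δλ = +0.5462
initial course = atan2(N, D) = 13.20°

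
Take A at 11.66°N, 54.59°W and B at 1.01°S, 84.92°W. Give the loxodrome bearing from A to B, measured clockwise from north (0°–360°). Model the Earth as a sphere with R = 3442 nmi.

247.2°

Meridional parts: M(φ₁)=+0.2049, M(φ₂)=-0.0176 → ΔM = -0.2226;  Δλ = -0.5294 rad
tan C = Δλ / ΔM = +2.3786 → C = 247.20°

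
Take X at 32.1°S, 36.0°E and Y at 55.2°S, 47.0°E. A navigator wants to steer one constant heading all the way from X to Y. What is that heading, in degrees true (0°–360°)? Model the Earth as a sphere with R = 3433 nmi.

161.3°

Meridional parts: M(φ₁)=-0.5921, M(φ₂)=-1.1603 → ΔM = -0.5682;  Δλ = +0.1920 rad
tan C = Δλ / ΔM = -0.3379 → C = 161.33°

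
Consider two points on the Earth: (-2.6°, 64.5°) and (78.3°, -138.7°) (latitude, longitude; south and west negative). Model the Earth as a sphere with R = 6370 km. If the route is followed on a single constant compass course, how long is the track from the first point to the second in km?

13896 km

Rhumb course C = atan2(Δλ, Δψ) with Δψ = ln[tan(π/4+φ₂/2)/tan(π/4+φ₁/2)] = +2.3237, Δλ = +2.7367 → C = 49.67°
d = R·|Δφ| / |cos C| = 6370·1.41197 / 0.64725 = 13896 km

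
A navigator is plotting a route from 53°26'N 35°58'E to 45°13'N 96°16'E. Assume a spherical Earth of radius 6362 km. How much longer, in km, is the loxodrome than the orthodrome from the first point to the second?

123 km

Great circle: cos σ = sin φ₁ sin φ₂ + cos φ₁ cos φ₂ cos Δλ,  σ = 0.6793 rad → d_gc = 4321.9 km
Rhumb line: Δψ = -0.2207, q = Δφ/Δψ = 0.6497, d_rh = R√(Δφ²+q²Δλ²) = 4444.7 km
Excess = 4444.7 − 4321.9 = 122.8 ≈ 123 km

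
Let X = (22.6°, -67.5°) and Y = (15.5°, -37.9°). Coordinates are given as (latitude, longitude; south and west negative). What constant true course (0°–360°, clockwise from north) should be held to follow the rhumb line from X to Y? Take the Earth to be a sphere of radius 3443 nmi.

Δψ = ln[tan(π/4+φ₂/2)/tan(π/4+φ₁/2)] = -0.1312
Δλ = +0.5166 rad (taken the short way round)
course = atan2(Δλ, Δψ) = 104.25°

104.2°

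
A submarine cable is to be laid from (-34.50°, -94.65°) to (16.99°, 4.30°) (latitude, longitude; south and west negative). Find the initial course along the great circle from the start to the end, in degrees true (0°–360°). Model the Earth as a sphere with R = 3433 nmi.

80.6°

θ = atan2( sin Δλ·cos φ₂ ,  cos φ₁ sin φ₂ − sin φ₁ cos φ₂ cos Δλ )
  = atan2(+0.9447, +0.1565) = 80.59°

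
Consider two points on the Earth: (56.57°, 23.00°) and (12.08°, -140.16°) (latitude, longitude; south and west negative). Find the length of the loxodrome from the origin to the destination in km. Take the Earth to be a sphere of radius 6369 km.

Rhumb course C = atan2(Δλ, Δψ) with Δψ = ln[tan(π/4+φ₂/2)/tan(π/4+φ₁/2)] = -0.9906, Δλ = -2.8477 → C = 250.82°
d = R·|Δφ| / |cos C| = 6369·0.77650 / 0.32854 = 15053 km

15053 km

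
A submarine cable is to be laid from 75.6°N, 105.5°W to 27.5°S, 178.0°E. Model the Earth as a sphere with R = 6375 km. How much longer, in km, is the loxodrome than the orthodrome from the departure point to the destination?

321 km

Great circle: cos σ = sin φ₁ sin φ₂ + cos φ₁ cos φ₂ cos Δλ,  σ = 1.9777 rad → d_gc = 12607.7 km
Rhumb line: Δψ = -2.5684, q = Δφ/Δψ = 0.7006, d_rh = R√(Δφ²+q²Δλ²) = 12928.8 km
Excess = 12928.8 − 12607.7 = 321.1 ≈ 321 km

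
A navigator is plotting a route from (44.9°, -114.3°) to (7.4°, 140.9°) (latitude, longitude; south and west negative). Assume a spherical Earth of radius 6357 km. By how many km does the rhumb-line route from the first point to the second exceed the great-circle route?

425 km

Great circle: cos σ = sin φ₁ sin φ₂ + cos φ₁ cos φ₂ cos Δλ,  σ = 1.6594 rad → d_gc = 10549.03 km
Rhumb line: Δψ = -0.7494, q = Δφ/Δψ = 0.8734, d_rh = R√(Δφ²+q²Δλ²) = 10974.51 km
Excess = 10974.51 − 10549.03 = 425.48 ≈ 425 km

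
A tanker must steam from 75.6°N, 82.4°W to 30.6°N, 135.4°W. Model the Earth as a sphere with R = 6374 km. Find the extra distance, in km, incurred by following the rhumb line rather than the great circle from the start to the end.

Great circle: cos σ = sin φ₁ sin φ₂ + cos φ₁ cos φ₂ cos Δλ,  σ = 0.8997 rad → d_gc = 5734.5 km
Rhumb line: Δψ = -1.5074, q = Δφ/Δψ = 0.5210, d_rh = R√(Δφ²+q²Δλ²) = 5873.5 km
Excess = 5873.5 − 5734.5 = 139.0 ≈ 139 km

139 km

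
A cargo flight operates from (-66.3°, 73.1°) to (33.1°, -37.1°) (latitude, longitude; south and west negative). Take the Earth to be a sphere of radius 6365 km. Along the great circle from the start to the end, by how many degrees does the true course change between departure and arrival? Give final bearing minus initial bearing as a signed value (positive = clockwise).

+64.7°

Initial bearing θ₁ = atan2(sin Δλ cos φ₂, cos φ₁ sin φ₂ − sin φ₁ cos φ₂ cos Δλ) = 266.70°
Final bearing θ₂ = (initial bearing from the destination back to the start) + 180° = 331.38°
Δθ = θ₂ − θ₁ = +64.7°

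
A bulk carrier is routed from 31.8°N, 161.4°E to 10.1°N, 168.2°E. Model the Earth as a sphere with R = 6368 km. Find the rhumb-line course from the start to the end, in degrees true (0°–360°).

163.8°

Δψ = ln[tan(π/4+φ₂/2)/tan(π/4+φ₁/2)] = -0.4087
Δλ = +0.1187 rad (taken the short way round)
course = atan2(Δλ, Δψ) = 163.81°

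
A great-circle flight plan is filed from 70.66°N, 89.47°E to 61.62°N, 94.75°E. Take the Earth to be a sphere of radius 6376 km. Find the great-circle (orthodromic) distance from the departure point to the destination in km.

Haversine: a = sin²(Δφ/2)+cos φ₁ cos φ₂ sin²(Δλ/2) = 0.00654;  σ = 2·atan2(√a,√(1−a))
σ = 9.280° → d = Rσ = 6376·0.16197 = 1033 km

1033 km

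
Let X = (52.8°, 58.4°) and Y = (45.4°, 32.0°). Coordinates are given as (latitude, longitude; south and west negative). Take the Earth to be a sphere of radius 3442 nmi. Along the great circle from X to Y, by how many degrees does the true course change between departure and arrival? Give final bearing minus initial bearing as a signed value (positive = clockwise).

-20.1°

Initial bearing θ₁ = atan2(sin Δλ cos φ₂, cos φ₁ sin φ₂ − sin φ₁ cos φ₂ cos Δλ) = 257.28°
Final bearing θ₂ = (initial bearing from the destination back to the start) + 180° = 237.13°
Δθ = θ₂ − θ₁ = -20.1°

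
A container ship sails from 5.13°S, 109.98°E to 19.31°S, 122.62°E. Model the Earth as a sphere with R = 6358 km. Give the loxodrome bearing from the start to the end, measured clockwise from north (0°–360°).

Meridional parts: M(φ₁)=-0.0897, M(φ₂)=-0.3436 → ΔM = -0.2539;  Δλ = +0.2206 rad
tan C = Δλ / ΔM = -0.8688 → C = 139.02°

139.0°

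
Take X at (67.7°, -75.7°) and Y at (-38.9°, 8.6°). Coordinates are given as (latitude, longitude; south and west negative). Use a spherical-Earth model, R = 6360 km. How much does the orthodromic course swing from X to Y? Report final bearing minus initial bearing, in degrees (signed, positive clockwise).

+41.3°

Initial bearing θ₁ = atan2(sin Δλ cos φ₂, cos φ₁ sin φ₂ − sin φ₁ cos φ₂ cos Δλ) = 111.80°
Final bearing θ₂ = (initial bearing from the destination back to the start) + 180° = 153.08°
Δθ = θ₂ − θ₁ = +41.3°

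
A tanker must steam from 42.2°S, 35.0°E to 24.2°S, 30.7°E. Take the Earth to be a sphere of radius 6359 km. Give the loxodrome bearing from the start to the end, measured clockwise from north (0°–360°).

348.8°

Δψ = ln[tan(π/4+φ₂/2)/tan(π/4+φ₁/2)] = +0.3784
Δλ = -0.0750 rad (taken the short way round)
course = atan2(Δλ, Δψ) = 348.78°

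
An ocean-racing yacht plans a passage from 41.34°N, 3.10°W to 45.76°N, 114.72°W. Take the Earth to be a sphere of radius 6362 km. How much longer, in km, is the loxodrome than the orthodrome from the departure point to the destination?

804 km

Great circle: cos σ = sin φ₁ sin φ₂ + cos φ₁ cos φ₂ cos Δλ,  σ = 1.2868 rad → d_gc = 8186.45 km
Rhumb line: Δψ = +0.1065, q = Δφ/Δψ = 0.7243, d_rh = R√(Δφ²+q²Δλ²) = 8990.02 km
Excess = 8990.02 − 8186.45 = 803.57 ≈ 804 km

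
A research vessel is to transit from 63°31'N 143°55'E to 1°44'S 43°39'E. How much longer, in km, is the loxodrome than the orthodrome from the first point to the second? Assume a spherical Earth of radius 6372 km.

Great circle: cos σ = sin φ₁ sin φ₂ + cos φ₁ cos φ₂ cos Δλ,  σ = 1.6775 rad → d_gc = 10689.1 km
Rhumb line: Δψ = -1.4771, q = Δφ/Δψ = 0.7710, d_rh = R√(Δφ²+q²Δλ²) = 11250.4 km
Excess = 11250.4 − 10689.1 = 561.3 ≈ 561 km

561 km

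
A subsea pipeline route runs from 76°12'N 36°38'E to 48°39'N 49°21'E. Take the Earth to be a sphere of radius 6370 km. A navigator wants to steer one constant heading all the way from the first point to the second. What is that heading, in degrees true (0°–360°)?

Meridional parts: M(φ₁)=+2.1119, M(φ₂)=+0.9745 → ΔM = -1.1373;  Δλ = +0.2219 rad
tan C = Δλ / ΔM = -0.1951 → C = 168.96°

169.0°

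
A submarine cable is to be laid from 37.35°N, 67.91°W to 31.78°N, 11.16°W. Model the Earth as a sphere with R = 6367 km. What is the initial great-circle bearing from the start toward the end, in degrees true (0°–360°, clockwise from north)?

N = sin Δλ·cos φ₂ = +0.7109;  D = cos φ₁ sin φ₂ − sin φ₁ cos φ₂ cos Δλ = +0.1359
initial course = atan2(N, D) = 79.18°

79.2°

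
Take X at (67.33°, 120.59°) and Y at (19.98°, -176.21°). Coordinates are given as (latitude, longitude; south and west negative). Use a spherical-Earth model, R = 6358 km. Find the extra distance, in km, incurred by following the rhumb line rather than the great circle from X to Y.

Great circle: cos σ = sin φ₁ sin φ₂ + cos φ₁ cos φ₂ cos Δλ,  σ = 1.0717 rad → d_gc = 6814.0 km
Rhumb line: Δψ = -1.2512, q = Δφ/Δψ = 0.6605, d_rh = R√(Δφ²+q²Δλ²) = 7004.8 km
Excess = 7004.8 − 6814.0 = 190.8 ≈ 191 km

191 km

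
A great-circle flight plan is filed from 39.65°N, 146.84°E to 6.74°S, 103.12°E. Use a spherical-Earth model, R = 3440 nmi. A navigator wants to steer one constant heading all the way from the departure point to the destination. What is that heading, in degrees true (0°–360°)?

221.2°

Meridional parts: M(φ₁)=+0.7550, M(φ₂)=-0.1179 → ΔM = -0.8729;  Δλ = -0.7631 rad
tan C = Δλ / ΔM = +0.8742 → C = 221.16°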